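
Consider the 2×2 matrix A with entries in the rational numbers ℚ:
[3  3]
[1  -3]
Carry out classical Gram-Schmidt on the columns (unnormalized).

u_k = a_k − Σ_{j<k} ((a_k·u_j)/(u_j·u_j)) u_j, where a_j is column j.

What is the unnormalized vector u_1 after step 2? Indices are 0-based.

u_1 = (6/5, -18/5)

Step 1: u_0 = a_0 = (3, 1).
Step 2: u_1 = a_1 − (3/5)·u_0 = (6/5, -18/5).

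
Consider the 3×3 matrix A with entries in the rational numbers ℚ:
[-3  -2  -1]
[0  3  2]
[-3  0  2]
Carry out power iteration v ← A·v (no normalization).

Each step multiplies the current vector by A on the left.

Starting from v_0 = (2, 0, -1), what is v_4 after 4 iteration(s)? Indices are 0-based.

v_0 = (2, 0, -1).
v_1 = A·v_0 = (-5, -2, -8).
v_2 = A·v_1 = (27, -22, -1).
v_3 = A·v_2 = (-36, -68, -83).
v_4 = A·v_3 = (327, -370, -58).

v_4 = (327, -370, -58)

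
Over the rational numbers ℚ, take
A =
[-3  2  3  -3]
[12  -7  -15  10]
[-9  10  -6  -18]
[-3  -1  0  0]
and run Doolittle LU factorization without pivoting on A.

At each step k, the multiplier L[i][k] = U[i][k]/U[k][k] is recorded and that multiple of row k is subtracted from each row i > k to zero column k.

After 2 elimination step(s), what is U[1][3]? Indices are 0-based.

U[1][3] = -2

Step 1: pivot at (0,0) is -3.
  row1 ← row1 − (-4)·row0  ⇒  L[1][0]=-4, U row1=(0, 1, -3, -2)
  row2 ← row2 − (3)·row0  ⇒  L[2][0]=3, U row2=(0, 4, -15, -9)
  row3 ← row3 − (1)·row0  ⇒  L[3][0]=1, U row3=(0, -3, -3, 3)
Step 2: pivot at (1,1) is 1.
  row2 ← row2 − (4)·row1  ⇒  L[2][1]=4, U row2=(0, 0, -3, -1)
  row3 ← row3 − (-3)·row1  ⇒  L[3][1]=-3, U row3=(0, 0, -12, -3)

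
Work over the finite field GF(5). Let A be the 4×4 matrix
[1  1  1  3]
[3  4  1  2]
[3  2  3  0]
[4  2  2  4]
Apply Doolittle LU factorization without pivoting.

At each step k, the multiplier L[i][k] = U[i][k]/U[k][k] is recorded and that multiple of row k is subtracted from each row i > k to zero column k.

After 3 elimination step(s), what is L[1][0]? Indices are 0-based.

L[1][0] = 3

[col 0] pivot 1
  R1 -= 3*R0 → (0, 1, 3, 3)  (L[1][0] := 3)
  R2 -= 3*R0 → (0, 4, 0, 1)  (L[2][0] := 3)
  R3 -= 4*R0 → (0, 3, 3, 2)  (L[3][0] := 4)
[col 1] pivot 1
  R2 -= 4*R1 → (0, 0, 3, 4)  (L[2][1] := 4)
  R3 -= 3*R1 → (0, 0, 4, 3)  (L[3][1] := 3)
[col 2] pivot 3
  R3 -= 3*R2 → (0, 0, 0, 1)  (L[3][2] := 3)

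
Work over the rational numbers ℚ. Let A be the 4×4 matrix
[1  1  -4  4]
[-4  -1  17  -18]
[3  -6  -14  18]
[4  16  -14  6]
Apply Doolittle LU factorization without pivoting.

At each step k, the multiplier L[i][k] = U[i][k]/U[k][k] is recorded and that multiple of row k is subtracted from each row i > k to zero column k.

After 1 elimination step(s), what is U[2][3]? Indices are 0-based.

k=0: U[0][0]=1
  eliminate (1,0): mult=-4, new row 1: (0, 3, 1, -2); set L[1][0]=-4
  eliminate (2,0): mult=3, new row 2: (0, -9, -2, 6); set L[2][0]=3
  eliminate (3,0): mult=4, new row 3: (0, 12, 2, -10); set L[3][0]=4

U[2][3] = 6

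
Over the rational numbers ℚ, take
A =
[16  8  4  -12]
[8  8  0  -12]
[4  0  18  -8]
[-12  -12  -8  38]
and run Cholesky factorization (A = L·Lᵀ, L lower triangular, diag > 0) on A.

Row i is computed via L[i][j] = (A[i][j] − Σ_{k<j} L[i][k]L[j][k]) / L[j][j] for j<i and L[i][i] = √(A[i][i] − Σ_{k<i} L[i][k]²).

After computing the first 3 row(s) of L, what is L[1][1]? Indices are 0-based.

L[1][1] = 2

Step 1: L[0][0] = √(16) = 4.
  L[1][0] = (8) / L[0][0] = 2.
Step 2: L[1][1] = √(4) = 2.
  L[2][0] = (4) / L[0][0] = 1.
  L[2][1] = (-2) / L[1][1] = -1.
Step 3: L[2][2] = √(16) = 4.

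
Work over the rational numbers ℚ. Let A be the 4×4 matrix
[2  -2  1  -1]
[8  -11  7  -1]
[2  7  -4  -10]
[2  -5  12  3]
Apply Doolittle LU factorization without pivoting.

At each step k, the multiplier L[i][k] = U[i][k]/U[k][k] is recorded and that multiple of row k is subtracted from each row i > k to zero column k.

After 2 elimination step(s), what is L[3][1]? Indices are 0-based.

L[3][1] = 1

Step 1: pivot at (0,0) is 2.
  row1 ← row1 − (4)·row0  ⇒  L[1][0]=4, U row1=(0, -3, 3, 3)
  row2 ← row2 − (1)·row0  ⇒  L[2][0]=1, U row2=(0, 9, -5, -9)
  row3 ← row3 − (1)·row0  ⇒  L[3][0]=1, U row3=(0, -3, 11, 4)
Step 2: pivot at (1,1) is -3.
  row2 ← row2 − (-3)·row1  ⇒  L[2][1]=-3, U row2=(0, 0, 4, 0)
  row3 ← row3 − (1)·row1  ⇒  L[3][1]=1, U row3=(0, 0, 8, 1)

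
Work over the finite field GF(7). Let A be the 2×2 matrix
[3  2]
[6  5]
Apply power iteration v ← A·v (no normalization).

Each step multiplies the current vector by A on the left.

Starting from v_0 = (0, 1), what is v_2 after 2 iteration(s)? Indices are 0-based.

v_2 = (2, 2)

v_0 = (0, 1).
v_1 = A·v_0 = (2, 5).
v_2 = A·v_1 = (2, 2).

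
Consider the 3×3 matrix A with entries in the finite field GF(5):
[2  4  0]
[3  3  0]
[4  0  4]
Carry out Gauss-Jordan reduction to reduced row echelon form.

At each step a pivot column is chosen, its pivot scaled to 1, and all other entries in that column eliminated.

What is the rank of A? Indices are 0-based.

rank = 3

pivot(0,0)=2: scale R0 → (1, 2, 0)
  clear (1,0): R1 −= (3)R0 → (0, 2, 0)
  clear (2,0): R2 −= (4)R0 → (0, 2, 4)
pivot(1,1)=2: scale R1 → (0, 1, 0)
  clear (0,1): R0 −= (2)R1 → (1, 0, 0)
  clear (2,1): R2 −= (2)R1 → (0, 0, 4)
pivot(2,2)=4: scale R2 → (0, 0, 1)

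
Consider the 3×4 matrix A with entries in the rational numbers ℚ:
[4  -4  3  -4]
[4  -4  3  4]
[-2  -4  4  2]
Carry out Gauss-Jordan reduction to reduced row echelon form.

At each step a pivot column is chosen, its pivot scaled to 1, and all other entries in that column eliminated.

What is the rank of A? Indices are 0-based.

[1] R0 /= 4  ⇒  (1, -1, 3/4, -1)
     R1 -= 4·R0  ⇒  (0, 0, 0, 8)
     R2 -= -2·R0  ⇒  (0, -6, 11/2, 0)
[2] R1 <-> R2
[2] R1 /= -6  ⇒  (0, 1, -11/12, 0)
     R0 -= -1·R1  ⇒  (1, 0, -1/6, -1)
column 2 empty below row 2
[3] R2 /= 8  ⇒  (0, 0, 0, 1)
     R0 -= -1·R2  ⇒  (1, 0, -1/6, 0)

rank = 3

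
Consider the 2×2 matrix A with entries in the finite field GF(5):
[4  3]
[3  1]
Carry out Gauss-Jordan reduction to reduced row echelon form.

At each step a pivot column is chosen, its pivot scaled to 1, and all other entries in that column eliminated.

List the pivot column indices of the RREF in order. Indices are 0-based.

pivot columns: 0

pivot(0,0)=4: scale R0 → (1, 2)
  clear (1,0): R1 −= (3)R0 → (0, 0)
col 1: no nonzero at/below row 1; advance.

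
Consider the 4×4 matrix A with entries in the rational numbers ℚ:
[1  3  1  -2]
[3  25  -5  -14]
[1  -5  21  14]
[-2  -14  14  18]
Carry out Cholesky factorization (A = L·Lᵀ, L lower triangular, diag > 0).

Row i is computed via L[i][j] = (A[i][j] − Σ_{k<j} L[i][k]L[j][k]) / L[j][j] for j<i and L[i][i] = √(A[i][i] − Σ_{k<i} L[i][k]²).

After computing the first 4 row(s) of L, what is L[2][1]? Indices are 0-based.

L[2][1] = -2

Step 1: L[0][0] = √(1) = 1.
  L[1][0] = (3) / L[0][0] = 3.
Step 2: L[1][1] = √(16) = 4.
  L[2][0] = (1) / L[0][0] = 1.
  L[2][1] = (-8) / L[1][1] = -2.
Step 3: L[2][2] = √(16) = 4.
  L[3][0] = (-2) / L[0][0] = -2.
  L[3][1] = (-8) / L[1][1] = -2.
  L[3][2] = (12) / L[2][2] = 3.
Step 4: L[3][3] = √(1) = 1.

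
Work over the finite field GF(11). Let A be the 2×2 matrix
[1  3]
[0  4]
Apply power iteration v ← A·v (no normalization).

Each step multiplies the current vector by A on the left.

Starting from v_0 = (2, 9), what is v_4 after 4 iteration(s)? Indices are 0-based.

v_4 = (9, 5)

v_0 = (2, 9).
v_1 = A·v_0 = (7, 3).
v_2 = A·v_1 = (5, 1).
v_3 = A·v_2 = (8, 4).
v_4 = A·v_3 = (9, 5).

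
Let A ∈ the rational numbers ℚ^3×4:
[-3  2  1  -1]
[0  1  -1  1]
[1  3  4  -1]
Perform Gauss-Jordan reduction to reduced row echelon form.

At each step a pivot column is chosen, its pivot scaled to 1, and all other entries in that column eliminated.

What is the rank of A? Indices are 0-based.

[1] R0 /= -3  ⇒  (1, -2/3, -1/3, 1/3)
     R2 -= 1·R0  ⇒  (0, 11/3, 13/3, -4/3)
[2] R1 /= 1  ⇒  (0, 1, -1, 1)
     R0 -= -2/3·R1  ⇒  (1, 0, -1, 1)
     R2 -= 11/3·R1  ⇒  (0, 0, 8, -5)
[3] R2 /= 8  ⇒  (0, 0, 1, -5/8)
     R0 -= -1·R2  ⇒  (1, 0, 0, 3/8)
     R1 -= -1·R2  ⇒  (0, 1, 0, 3/8)

rank = 3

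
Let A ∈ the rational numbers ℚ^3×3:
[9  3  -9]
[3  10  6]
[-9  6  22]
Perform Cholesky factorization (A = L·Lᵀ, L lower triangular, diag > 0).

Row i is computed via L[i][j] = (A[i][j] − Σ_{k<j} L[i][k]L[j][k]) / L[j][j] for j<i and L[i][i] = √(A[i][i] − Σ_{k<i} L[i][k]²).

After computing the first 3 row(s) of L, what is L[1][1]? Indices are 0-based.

L[1][1] = 3

Step 1: L[0][0] = √(9) = 3.
  L[1][0] = (3) / L[0][0] = 1.
Step 2: L[1][1] = √(9) = 3.
  L[2][0] = (-9) / L[0][0] = -3.
  L[2][1] = (9) / L[1][1] = 3.
Step 3: L[2][2] = √(4) = 2.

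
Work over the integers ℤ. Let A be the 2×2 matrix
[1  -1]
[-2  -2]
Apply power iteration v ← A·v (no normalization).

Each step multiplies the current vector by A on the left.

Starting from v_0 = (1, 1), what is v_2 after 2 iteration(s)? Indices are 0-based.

v_0 = (1, 1).
v_1 = A·v_0 = (0, -4).
v_2 = A·v_1 = (4, 8).

v_2 = (4, 8)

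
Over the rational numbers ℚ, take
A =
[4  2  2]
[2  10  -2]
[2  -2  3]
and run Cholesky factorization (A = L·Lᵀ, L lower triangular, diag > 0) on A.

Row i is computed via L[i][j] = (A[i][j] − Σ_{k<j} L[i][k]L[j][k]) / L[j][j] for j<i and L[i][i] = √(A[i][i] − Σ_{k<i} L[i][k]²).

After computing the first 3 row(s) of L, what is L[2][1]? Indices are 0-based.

L[2][1] = -1

Step 1: L[0][0] = √(4) = 2.
  L[1][0] = (2) / L[0][0] = 1.
Step 2: L[1][1] = √(9) = 3.
  L[2][0] = (2) / L[0][0] = 1.
  L[2][1] = (-3) / L[1][1] = -1.
Step 3: L[2][2] = √(1) = 1.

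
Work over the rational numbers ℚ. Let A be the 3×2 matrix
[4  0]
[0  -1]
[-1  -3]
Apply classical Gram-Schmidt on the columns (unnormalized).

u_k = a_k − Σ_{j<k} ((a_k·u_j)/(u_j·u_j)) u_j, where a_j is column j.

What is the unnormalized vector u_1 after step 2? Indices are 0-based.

Step 1: u_0 = a_0 = (4, 0, -1).
Step 2: u_1 = a_1 − (3/17)·u_0 = (-12/17, -1, -48/17).

u_1 = (-12/17, -1, -48/17)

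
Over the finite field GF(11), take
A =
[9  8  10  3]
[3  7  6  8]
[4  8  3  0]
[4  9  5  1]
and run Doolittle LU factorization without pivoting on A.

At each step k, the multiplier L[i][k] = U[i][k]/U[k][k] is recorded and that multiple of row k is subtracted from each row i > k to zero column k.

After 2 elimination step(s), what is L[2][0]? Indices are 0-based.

Step 1: pivot at (0,0) is 9.
  row1 ← row1 − (4)·row0  ⇒  L[1][0]=4, U row1=(0, 8, 10, 7)
  row2 ← row2 − (9)·row0  ⇒  L[2][0]=9, U row2=(0, 2, 1, 6)
  row3 ← row3 − (9)·row0  ⇒  L[3][0]=9, U row3=(0, 3, 3, 7)
Step 2: pivot at (1,1) is 8.
  row2 ← row2 − (3)·row1  ⇒  L[2][1]=3, U row2=(0, 0, 4, 7)
  row3 ← row3 − (10)·row1  ⇒  L[3][1]=10, U row3=(0, 0, 2, 3)

L[2][0] = 9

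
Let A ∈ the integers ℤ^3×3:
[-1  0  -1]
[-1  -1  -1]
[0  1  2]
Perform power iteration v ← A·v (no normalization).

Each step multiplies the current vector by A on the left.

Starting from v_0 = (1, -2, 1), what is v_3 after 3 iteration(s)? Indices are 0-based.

v_3 = (-2, -4, 2)

v_0 = (1, -2, 1).
v_1 = A·v_0 = (-2, 0, 0).
v_2 = A·v_1 = (2, 2, 0).
v_3 = A·v_2 = (-2, -4, 2).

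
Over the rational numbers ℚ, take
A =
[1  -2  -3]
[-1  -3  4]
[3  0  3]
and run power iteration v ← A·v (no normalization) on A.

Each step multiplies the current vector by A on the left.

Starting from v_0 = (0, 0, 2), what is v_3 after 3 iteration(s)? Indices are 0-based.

v_0 = (0, 0, 2).
v_1 = A·v_0 = (-6, 8, 6).
v_2 = A·v_1 = (-40, 6, 0).
v_3 = A·v_2 = (-52, 22, -120).

v_3 = (-52, 22, -120)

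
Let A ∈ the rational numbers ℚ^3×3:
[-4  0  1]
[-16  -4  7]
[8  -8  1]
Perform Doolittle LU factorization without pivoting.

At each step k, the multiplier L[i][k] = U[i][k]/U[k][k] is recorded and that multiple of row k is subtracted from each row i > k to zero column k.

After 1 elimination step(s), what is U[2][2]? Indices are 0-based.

U[2][2] = 3

Step 1: pivot at (0,0) is -4.
  row1 ← row1 − (4)·row0  ⇒  L[1][0]=4, U row1=(0, -4, 3)
  row2 ← row2 − (-2)·row0  ⇒  L[2][0]=-2, U row2=(0, -8, 3)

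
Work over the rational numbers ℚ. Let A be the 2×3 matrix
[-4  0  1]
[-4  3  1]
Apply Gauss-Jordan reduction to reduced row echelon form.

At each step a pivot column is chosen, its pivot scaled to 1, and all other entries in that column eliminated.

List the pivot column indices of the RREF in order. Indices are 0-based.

pivot(0,0)=-4: scale R0 → (1, 0, -1/4)
  clear (1,0): R1 −= (-4)R0 → (0, 3, 0)
pivot(1,1)=3: scale R1 → (0, 1, 0)

pivot columns: 0, 1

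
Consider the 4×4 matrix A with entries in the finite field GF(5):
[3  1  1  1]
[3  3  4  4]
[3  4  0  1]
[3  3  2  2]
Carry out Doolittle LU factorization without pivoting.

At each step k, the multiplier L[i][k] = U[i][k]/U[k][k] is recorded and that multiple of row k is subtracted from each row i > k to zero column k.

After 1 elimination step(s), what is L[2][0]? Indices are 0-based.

L[2][0] = 1

k=0: U[0][0]=3
  eliminate (1,0): mult=1, new row 1: (0, 2, 3, 3); set L[1][0]=1
  eliminate (2,0): mult=1, new row 2: (0, 3, 4, 0); set L[2][0]=1
  eliminate (3,0): mult=1, new row 3: (0, 2, 1, 1); set L[3][0]=1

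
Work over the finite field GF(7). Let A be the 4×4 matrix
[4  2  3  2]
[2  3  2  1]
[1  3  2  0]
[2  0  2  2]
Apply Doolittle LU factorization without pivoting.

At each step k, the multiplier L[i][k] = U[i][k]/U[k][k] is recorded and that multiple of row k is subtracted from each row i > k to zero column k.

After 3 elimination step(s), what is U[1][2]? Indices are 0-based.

[col 0] pivot 4
  R1 -= 4*R0 → (0, 2, 4, 0)  (L[1][0] := 4)
  R2 -= 2*R0 → (0, 6, 3, 3)  (L[2][0] := 2)
  R3 -= 4*R0 → (0, 6, 4, 1)  (L[3][0] := 4)
[col 1] pivot 2
  R2 -= 3*R1 → (0, 0, 5, 3)  (L[2][1] := 3)
  R3 -= 3*R1 → (0, 0, 6, 1)  (L[3][1] := 3)
[col 2] pivot 5
  R3 -= 4*R2 → (0, 0, 0, 3)  (L[3][2] := 4)

U[1][2] = 4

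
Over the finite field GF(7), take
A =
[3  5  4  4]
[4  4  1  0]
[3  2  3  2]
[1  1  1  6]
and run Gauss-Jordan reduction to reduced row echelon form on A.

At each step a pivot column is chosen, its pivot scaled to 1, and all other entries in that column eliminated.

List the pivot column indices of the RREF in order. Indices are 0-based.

pivot(0,0)=3: scale R0 → (1, 4, 6, 6)
  clear (1,0): R1 −= (4)R0 → (0, 2, 5, 4)
  clear (2,0): R2 −= (3)R0 → (0, 4, 6, 5)
  clear (3,0): R3 −= (1)R0 → (0, 4, 2, 0)
pivot(1,1)=2: scale R1 → (0, 1, 6, 2)
  clear (0,1): R0 −= (4)R1 → (1, 0, 3, 5)
  clear (2,1): R2 −= (4)R1 → (0, 0, 3, 4)
  clear (3,1): R3 −= (4)R1 → (0, 0, 6, 6)
pivot(2,2)=3: scale R2 → (0, 0, 1, 6)
  clear (0,2): R0 −= (3)R2 → (1, 0, 0, 1)
  clear (1,2): R1 −= (6)R2 → (0, 1, 0, 1)
  clear (3,2): R3 −= (6)R2 → (0, 0, 0, 5)
pivot(3,3)=5: scale R3 → (0, 0, 0, 1)
  clear (0,3): R0 −= (1)R3 → (1, 0, 0, 0)
  clear (1,3): R1 −= (1)R3 → (0, 1, 0, 0)
  clear (2,3): R2 −= (6)R3 → (0, 0, 1, 0)

pivot columns: 0, 1, 2, 3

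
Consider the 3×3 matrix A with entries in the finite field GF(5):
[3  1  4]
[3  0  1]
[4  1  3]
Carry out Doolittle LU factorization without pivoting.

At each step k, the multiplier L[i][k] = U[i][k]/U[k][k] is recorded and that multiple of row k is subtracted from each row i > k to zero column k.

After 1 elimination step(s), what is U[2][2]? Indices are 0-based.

Step 1: pivot at (0,0) is 3.
  row1 ← row1 − (1)·row0  ⇒  L[1][0]=1, U row1=(0, 4, 2)
  row2 ← row2 − (3)·row0  ⇒  L[2][0]=3, U row2=(0, 3, 1)

U[2][2] = 1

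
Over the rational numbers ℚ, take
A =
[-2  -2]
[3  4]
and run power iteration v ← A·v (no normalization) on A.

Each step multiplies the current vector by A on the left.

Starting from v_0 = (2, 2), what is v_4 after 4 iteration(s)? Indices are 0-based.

v_0 = (2, 2).
v_1 = A·v_0 = (-8, 14).
v_2 = A·v_1 = (-12, 32).
v_3 = A·v_2 = (-40, 92).
v_4 = A·v_3 = (-104, 248).

v_4 = (-104, 248)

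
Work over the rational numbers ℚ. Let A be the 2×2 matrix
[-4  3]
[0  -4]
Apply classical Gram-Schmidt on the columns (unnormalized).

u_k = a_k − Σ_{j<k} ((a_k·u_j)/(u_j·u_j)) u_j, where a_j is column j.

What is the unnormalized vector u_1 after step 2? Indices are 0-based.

Step 1: u_0 = a_0 = (-4, 0).
Step 2: u_1 = a_1 − (-3/4)·u_0 = (0, -4).

u_1 = (0, -4)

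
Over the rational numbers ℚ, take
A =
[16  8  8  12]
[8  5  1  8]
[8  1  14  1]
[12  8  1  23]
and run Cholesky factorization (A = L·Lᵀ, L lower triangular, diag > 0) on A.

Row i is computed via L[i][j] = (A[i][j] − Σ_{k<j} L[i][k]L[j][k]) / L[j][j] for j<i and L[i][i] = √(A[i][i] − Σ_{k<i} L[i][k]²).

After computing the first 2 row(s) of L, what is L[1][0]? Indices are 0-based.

Step 1: L[0][0] = √(16) = 4.
  L[1][0] = (8) / L[0][0] = 2.
Step 2: L[1][1] = √(1) = 1.

L[1][0] = 2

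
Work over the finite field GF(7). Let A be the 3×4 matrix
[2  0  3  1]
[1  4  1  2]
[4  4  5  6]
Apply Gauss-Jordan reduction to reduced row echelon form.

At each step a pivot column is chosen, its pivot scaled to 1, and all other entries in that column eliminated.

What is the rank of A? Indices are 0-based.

rank = 3

step 1: normalize row 0 (÷2) = (1, 0, 5, 4)
  row 1: subtract 1×row0 = (0, 4, 3, 5)
  row 2: subtract 4×row0 = (0, 4, 6, 4)
step 2: normalize row 1 (÷4) = (0, 1, 6, 3)
  row 2: subtract 4×row1 = (0, 0, 3, 6)
step 3: normalize row 2 (÷3) = (0, 0, 1, 2)
  row 0: subtract 5×row2 = (1, 0, 0, 1)
  row 1: subtract 6×row2 = (0, 1, 0, 5)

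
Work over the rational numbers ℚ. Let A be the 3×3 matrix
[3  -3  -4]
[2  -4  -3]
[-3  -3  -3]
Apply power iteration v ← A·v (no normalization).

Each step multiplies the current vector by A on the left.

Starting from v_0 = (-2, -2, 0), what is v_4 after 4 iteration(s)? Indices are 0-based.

v_0 = (-2, -2, 0).
v_1 = A·v_0 = (0, 4, 12).
v_2 = A·v_1 = (-60, -52, -48).
v_3 = A·v_2 = (168, 232, 480).
v_4 = A·v_3 = (-2112, -2032, -2640).

v_4 = (-2112, -2032, -2640)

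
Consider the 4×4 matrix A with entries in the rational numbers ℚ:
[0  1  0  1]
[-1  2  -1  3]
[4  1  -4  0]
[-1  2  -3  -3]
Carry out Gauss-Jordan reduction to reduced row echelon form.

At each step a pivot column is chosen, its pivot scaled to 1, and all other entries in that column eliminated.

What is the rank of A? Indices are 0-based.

rank = 4

step 1: exchange rows 0,1
step 1: normalize row 0 (÷-1) = (1, -2, 1, -3)
  row 2: subtract 4×row0 = (0, 9, -8, 12)
  row 3: subtract -1×row0 = (0, 0, -2, -6)
step 2: normalize row 1 (÷1) = (0, 1, 0, 1)
  row 0: subtract -2×row1 = (1, 0, 1, -1)
  row 2: subtract 9×row1 = (0, 0, -8, 3)
step 3: normalize row 2 (÷-8) = (0, 0, 1, -3/8)
  row 0: subtract 1×row2 = (1, 0, 0, -5/8)
  row 3: subtract -2×row2 = (0, 0, 0, -27/4)
step 4: normalize row 3 (÷-27/4) = (0, 0, 0, 1)
  row 0: subtract -5/8×row3 = (1, 0, 0, 0)
  row 1: subtract 1×row3 = (0, 1, 0, 0)
  row 2: subtract -3/8×row3 = (0, 0, 1, 0)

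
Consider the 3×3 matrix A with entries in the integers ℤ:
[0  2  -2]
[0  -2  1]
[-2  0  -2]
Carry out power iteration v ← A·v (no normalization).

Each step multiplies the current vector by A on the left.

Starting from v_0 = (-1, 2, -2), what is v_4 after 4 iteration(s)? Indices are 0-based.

v_0 = (-1, 2, -2).
v_1 = A·v_0 = (8, -6, 6).
v_2 = A·v_1 = (-24, 18, -28).
v_3 = A·v_2 = (92, -64, 104).
v_4 = A·v_3 = (-336, 232, -392).

v_4 = (-336, 232, -392)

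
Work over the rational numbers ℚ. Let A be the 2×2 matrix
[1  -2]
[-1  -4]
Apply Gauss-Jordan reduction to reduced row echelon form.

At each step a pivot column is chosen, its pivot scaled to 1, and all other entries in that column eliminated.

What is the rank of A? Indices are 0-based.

[1] R0 /= 1  ⇒  (1, -2)
     R1 -= -1·R0  ⇒  (0, -6)
[2] R1 /= -6  ⇒  (0, 1)
     R0 -= -2·R1  ⇒  (1, 0)

rank = 2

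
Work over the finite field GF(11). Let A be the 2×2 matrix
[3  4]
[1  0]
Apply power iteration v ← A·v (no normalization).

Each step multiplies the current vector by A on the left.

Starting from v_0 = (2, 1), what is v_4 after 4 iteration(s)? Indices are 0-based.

v_0 = (2, 1).
v_1 = A·v_0 = (10, 2).
v_2 = A·v_1 = (5, 10).
v_3 = A·v_2 = (0, 5).
v_4 = A·v_3 = (9, 0).

v_4 = (9, 0)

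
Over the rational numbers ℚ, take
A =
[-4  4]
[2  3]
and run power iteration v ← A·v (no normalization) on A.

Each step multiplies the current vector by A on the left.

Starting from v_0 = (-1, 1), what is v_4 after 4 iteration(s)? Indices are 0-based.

v_0 = (-1, 1).
v_1 = A·v_0 = (8, 1).
v_2 = A·v_1 = (-28, 19).
v_3 = A·v_2 = (188, 1).
v_4 = A·v_3 = (-748, 379).

v_4 = (-748, 379)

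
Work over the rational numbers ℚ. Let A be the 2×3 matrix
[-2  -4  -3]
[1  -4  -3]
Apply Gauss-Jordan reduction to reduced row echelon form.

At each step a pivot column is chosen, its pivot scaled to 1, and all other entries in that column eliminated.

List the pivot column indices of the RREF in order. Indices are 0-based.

pivot(0,0)=-2: scale R0 → (1, 2, 3/2)
  clear (1,0): R1 −= (1)R0 → (0, -6, -9/2)
pivot(1,1)=-6: scale R1 → (0, 1, 3/4)
  clear (0,1): R0 −= (2)R1 → (1, 0, 0)

pivot columns: 0, 1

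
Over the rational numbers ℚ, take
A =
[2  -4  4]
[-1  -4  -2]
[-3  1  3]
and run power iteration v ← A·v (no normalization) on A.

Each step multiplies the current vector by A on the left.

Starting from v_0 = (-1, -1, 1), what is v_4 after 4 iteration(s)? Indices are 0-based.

v_4 = (-416, -344, -628)

v_0 = (-1, -1, 1).
v_1 = A·v_0 = (6, 3, 5).
v_2 = A·v_1 = (20, -28, 0).
v_3 = A·v_2 = (152, 92, -88).
v_4 = A·v_3 = (-416, -344, -628).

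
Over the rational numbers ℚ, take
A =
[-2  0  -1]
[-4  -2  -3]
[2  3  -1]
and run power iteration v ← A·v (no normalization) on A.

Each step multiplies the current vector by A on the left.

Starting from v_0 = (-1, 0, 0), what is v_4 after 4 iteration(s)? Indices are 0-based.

v_0 = (-1, 0, 0).
v_1 = A·v_0 = (2, 4, -2).
v_2 = A·v_1 = (-2, -10, 18).
v_3 = A·v_2 = (-14, -26, -52).
v_4 = A·v_3 = (80, 264, -54).

v_4 = (80, 264, -54)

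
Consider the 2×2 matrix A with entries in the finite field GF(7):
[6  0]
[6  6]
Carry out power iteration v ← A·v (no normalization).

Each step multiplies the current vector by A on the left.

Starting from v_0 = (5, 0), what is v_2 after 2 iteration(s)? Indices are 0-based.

v_2 = (5, 3)

v_0 = (5, 0).
v_1 = A·v_0 = (2, 2).
v_2 = A·v_1 = (5, 3).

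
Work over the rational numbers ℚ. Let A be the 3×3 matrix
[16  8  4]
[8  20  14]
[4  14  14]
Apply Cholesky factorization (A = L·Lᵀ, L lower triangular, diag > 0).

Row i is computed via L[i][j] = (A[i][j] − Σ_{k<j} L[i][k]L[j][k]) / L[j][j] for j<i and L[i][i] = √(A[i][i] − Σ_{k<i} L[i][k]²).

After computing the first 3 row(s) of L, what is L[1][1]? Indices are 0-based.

Step 1: L[0][0] = √(16) = 4.
  L[1][0] = (8) / L[0][0] = 2.
Step 2: L[1][1] = √(16) = 4.
  L[2][0] = (4) / L[0][0] = 1.
  L[2][1] = (12) / L[1][1] = 3.
Step 3: L[2][2] = √(4) = 2.

L[1][1] = 4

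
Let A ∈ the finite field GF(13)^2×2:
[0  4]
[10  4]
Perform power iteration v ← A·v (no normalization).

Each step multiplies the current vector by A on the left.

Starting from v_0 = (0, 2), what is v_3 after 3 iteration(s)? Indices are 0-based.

v_3 = (6, 1)

v_0 = (0, 2).
v_1 = A·v_0 = (8, 8).
v_2 = A·v_1 = (6, 8).
v_3 = A·v_2 = (6, 1).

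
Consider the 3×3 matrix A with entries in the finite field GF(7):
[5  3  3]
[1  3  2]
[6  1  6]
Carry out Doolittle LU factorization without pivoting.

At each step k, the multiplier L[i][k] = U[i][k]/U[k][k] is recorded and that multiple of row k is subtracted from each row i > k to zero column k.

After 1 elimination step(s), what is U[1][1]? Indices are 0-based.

[col 0] pivot 5
  R1 -= 3*R0 → (0, 1, 0)  (L[1][0] := 3)
  R2 -= 4*R0 → (0, 3, 1)  (L[2][0] := 4)

U[1][1] = 1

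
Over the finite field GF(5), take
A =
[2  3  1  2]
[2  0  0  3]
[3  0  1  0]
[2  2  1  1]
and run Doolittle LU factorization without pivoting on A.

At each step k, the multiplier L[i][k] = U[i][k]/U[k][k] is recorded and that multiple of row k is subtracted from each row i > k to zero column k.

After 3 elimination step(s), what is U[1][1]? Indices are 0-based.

[col 0] pivot 2
  R1 -= 1*R0 → (0, 2, 4, 1)  (L[1][0] := 1)
  R2 -= 4*R0 → (0, 3, 2, 2)  (L[2][0] := 4)
  R3 -= 1*R0 → (0, 4, 0, 4)  (L[3][0] := 1)
[col 1] pivot 2
  R2 -= 4*R1 → (0, 0, 1, 3)  (L[2][1] := 4)
  R3 -= 2*R1 → (0, 0, 2, 2)  (L[3][1] := 2)
[col 2] pivot 1
  R3 -= 2*R2 → (0, 0, 0, 1)  (L[3][2] := 2)

U[1][1] = 2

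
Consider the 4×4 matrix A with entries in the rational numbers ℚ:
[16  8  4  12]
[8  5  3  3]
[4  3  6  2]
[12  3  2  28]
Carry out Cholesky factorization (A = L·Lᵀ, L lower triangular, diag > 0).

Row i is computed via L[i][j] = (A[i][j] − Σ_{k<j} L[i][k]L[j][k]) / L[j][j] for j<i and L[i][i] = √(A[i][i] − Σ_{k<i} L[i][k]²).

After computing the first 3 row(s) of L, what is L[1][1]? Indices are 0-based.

L[1][1] = 1

Step 1: L[0][0] = √(16) = 4.
  L[1][0] = (8) / L[0][0] = 2.
Step 2: L[1][1] = √(1) = 1.
  L[2][0] = (4) / L[0][0] = 1.
  L[2][1] = (1) / L[1][1] = 1.
Step 3: L[2][2] = √(4) = 2.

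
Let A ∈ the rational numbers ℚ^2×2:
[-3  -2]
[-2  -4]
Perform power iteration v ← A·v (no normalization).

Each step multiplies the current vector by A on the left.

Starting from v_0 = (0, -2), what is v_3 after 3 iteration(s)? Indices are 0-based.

v_0 = (0, -2).
v_1 = A·v_0 = (4, 8).
v_2 = A·v_1 = (-28, -40).
v_3 = A·v_2 = (164, 216).

v_3 = (164, 216)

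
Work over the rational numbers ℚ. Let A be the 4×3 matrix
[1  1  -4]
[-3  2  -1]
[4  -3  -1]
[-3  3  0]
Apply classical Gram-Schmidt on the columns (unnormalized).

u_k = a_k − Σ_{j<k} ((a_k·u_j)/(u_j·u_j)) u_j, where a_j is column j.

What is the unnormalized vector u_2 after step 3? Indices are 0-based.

Step 1: u_0 = a_0 = (1, -3, 4, -3).
Step 2: u_1 = a_1 − (-26/35)·u_0 = (61/35, -8/35, -1/35, 27/35).
Step 3: u_2 = a_2 − (-1/7)·u_0 − (-235/129)·u_1 = (-88/129, -238/129, -62/129, 42/43).

u_2 = (-88/129, -238/129, -62/129, 42/43)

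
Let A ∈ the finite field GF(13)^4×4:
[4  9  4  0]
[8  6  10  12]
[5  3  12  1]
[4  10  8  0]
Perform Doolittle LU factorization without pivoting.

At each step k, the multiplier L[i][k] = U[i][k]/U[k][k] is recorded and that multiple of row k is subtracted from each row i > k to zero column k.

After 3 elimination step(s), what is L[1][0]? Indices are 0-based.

k=0: U[0][0]=4
  eliminate (1,0): mult=2, new row 1: (0, 1, 2, 12); set L[1][0]=2
  eliminate (2,0): mult=11, new row 2: (0, 8, 7, 1); set L[2][0]=11
  eliminate (3,0): mult=1, new row 3: (0, 1, 4, 0); set L[3][0]=1
k=1: U[1][1]=1
  eliminate (2,1): mult=8, new row 2: (0, 0, 4, 9); set L[2][1]=8
  eliminate (3,1): mult=1, new row 3: (0, 0, 2, 1); set L[3][1]=1
k=2: U[2][2]=4
  eliminate (3,2): mult=7, new row 3: (0, 0, 0, 3); set L[3][2]=7

L[1][0] = 2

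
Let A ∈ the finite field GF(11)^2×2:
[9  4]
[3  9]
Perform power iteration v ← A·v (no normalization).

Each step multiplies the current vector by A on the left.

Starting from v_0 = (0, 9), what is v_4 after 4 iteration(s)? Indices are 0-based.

v_0 = (0, 9).
v_1 = A·v_0 = (3, 4).
v_2 = A·v_1 = (10, 1).
v_3 = A·v_2 = (6, 6).
v_4 = A·v_3 = (1, 6).

v_4 = (1, 6)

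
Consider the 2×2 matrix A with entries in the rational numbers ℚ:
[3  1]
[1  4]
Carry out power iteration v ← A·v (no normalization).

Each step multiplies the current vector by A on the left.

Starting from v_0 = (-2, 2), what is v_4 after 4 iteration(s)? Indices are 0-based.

v_4 = (80, 298)

v_0 = (-2, 2).
v_1 = A·v_0 = (-4, 6).
v_2 = A·v_1 = (-6, 20).
v_3 = A·v_2 = (2, 74).
v_4 = A·v_3 = (80, 298).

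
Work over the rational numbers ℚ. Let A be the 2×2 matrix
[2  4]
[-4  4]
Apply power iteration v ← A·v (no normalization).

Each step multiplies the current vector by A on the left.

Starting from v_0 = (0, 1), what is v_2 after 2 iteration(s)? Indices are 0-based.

v_2 = (24, 0)

v_0 = (0, 1).
v_1 = A·v_0 = (4, 4).
v_2 = A·v_1 = (24, 0).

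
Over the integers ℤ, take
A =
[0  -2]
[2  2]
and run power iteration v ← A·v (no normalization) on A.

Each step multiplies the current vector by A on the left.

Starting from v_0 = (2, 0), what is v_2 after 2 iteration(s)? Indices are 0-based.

v_2 = (-8, 8)

v_0 = (2, 0).
v_1 = A·v_0 = (0, 4).
v_2 = A·v_1 = (-8, 8).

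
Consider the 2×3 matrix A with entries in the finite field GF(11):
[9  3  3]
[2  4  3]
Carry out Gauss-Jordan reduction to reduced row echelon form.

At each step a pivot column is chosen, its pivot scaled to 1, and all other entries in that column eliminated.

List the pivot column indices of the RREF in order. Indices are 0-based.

pivot(0,0)=9: scale R0 → (1, 4, 4)
  clear (1,0): R1 −= (2)R0 → (0, 7, 6)
pivot(1,1)=7: scale R1 → (0, 1, 4)
  clear (0,1): R0 −= (4)R1 → (1, 0, 10)

pivot columns: 0, 1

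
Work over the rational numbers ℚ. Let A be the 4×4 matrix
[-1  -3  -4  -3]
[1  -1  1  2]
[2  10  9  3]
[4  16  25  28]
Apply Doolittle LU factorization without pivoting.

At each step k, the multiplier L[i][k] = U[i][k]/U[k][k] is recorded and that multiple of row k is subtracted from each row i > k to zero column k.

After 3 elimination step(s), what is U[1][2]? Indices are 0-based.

[col 0] pivot -1
  R1 -= -1*R0 → (0, -4, -3, -1)  (L[1][0] := -1)
  R2 -= -2*R0 → (0, 4, 1, -3)  (L[2][0] := -2)
  R3 -= -4*R0 → (0, 4, 9, 16)  (L[3][0] := -4)
[col 1] pivot -4
  R2 -= -1*R1 → (0, 0, -2, -4)  (L[2][1] := -1)
  R3 -= -1*R1 → (0, 0, 6, 15)  (L[3][1] := -1)
[col 2] pivot -2
  R3 -= -3*R2 → (0, 0, 0, 3)  (L[3][2] := -3)

U[1][2] = -3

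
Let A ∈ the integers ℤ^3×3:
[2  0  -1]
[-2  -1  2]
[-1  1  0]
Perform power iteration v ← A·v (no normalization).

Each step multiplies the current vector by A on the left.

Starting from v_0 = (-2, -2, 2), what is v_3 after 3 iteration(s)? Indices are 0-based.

v_0 = (-2, -2, 2).
v_1 = A·v_0 = (-6, 10, 0).
v_2 = A·v_1 = (-12, 2, 16).
v_3 = A·v_2 = (-40, 54, 14).

v_3 = (-40, 54, 14)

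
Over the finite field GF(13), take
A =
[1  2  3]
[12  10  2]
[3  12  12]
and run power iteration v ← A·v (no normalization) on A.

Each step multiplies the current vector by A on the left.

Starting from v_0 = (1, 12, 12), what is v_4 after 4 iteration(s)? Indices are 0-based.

v_4 = (0, 7, 2)

v_0 = (1, 12, 12).
v_1 = A·v_0 = (9, 0, 5).
v_2 = A·v_1 = (11, 1, 9).
v_3 = A·v_2 = (1, 4, 10).
v_4 = A·v_3 = (0, 7, 2).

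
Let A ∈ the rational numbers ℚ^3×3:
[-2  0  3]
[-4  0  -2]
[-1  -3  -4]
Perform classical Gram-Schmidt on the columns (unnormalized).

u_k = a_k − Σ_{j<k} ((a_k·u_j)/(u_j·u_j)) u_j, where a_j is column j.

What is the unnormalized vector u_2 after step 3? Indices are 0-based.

Step 1: u_0 = a_0 = (-2, -4, -1).
Step 2: u_1 = a_1 − (1/7)·u_0 = (2/7, 4/7, -20/7).
Step 3: u_2 = a_2 − (2/7)·u_0 − (13/10)·u_1 = (16/5, -8/5, 0).

u_2 = (16/5, -8/5, 0)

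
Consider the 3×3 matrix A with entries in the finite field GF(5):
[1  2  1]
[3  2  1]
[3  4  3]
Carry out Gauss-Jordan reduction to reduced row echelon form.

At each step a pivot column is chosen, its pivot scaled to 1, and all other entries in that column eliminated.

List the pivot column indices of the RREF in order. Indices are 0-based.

step 1: normalize row 0 (÷1) = (1, 2, 1)
  row 1: subtract 3×row0 = (0, 1, 3)
  row 2: subtract 3×row0 = (0, 3, 0)
step 2: normalize row 1 (÷1) = (0, 1, 3)
  row 0: subtract 2×row1 = (1, 0, 0)
  row 2: subtract 3×row1 = (0, 0, 1)
step 3: normalize row 2 (÷1) = (0, 0, 1)
  row 1: subtract 3×row2 = (0, 1, 0)

pivot columns: 0, 1, 2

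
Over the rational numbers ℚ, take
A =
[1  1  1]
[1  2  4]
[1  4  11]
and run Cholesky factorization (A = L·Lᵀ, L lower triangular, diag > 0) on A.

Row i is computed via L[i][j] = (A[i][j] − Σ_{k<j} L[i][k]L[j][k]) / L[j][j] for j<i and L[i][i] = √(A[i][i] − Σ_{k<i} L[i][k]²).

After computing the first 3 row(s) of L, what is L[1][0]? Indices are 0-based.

Step 1: L[0][0] = √(1) = 1.
  L[1][0] = (1) / L[0][0] = 1.
Step 2: L[1][1] = √(1) = 1.
  L[2][0] = (1) / L[0][0] = 1.
  L[2][1] = (3) / L[1][1] = 3.
Step 3: L[2][2] = √(1) = 1.

L[1][0] = 1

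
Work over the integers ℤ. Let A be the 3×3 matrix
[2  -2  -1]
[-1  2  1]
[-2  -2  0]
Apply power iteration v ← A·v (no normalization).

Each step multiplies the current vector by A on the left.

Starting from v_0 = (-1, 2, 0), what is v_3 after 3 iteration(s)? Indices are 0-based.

v_0 = (-1, 2, 0).
v_1 = A·v_0 = (-6, 5, -2).
v_2 = A·v_1 = (-20, 14, 2).
v_3 = A·v_2 = (-70, 50, 12).

v_3 = (-70, 50, 12)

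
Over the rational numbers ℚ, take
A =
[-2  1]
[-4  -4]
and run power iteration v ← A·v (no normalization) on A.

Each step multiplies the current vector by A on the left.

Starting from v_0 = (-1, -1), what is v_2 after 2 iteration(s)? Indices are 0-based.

v_2 = (6, -36)

v_0 = (-1, -1).
v_1 = A·v_0 = (1, 8).
v_2 = A·v_1 = (6, -36).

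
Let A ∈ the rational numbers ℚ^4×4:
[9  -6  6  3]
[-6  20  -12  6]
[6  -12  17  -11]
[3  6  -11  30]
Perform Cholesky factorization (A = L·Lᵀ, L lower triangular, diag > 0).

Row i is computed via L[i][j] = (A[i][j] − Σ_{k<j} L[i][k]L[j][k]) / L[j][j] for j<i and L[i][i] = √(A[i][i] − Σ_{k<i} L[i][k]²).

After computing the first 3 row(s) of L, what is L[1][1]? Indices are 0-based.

Step 1: L[0][0] = √(9) = 3.
  L[1][0] = (-6) / L[0][0] = -2.
Step 2: L[1][1] = √(16) = 4.
  L[2][0] = (6) / L[0][0] = 2.
  L[2][1] = (-8) / L[1][1] = -2.
Step 3: L[2][2] = √(9) = 3.

L[1][1] = 4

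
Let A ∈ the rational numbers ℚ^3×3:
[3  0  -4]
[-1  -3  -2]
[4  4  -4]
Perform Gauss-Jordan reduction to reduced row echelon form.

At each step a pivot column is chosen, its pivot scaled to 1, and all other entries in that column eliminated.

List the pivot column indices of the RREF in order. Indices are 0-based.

pivot columns: 0, 1, 2

step 1: normalize row 0 (÷3) = (1, 0, -4/3)
  row 1: subtract -1×row0 = (0, -3, -10/3)
  row 2: subtract 4×row0 = (0, 4, 4/3)
step 2: normalize row 1 (÷-3) = (0, 1, 10/9)
  row 2: subtract 4×row1 = (0, 0, -28/9)
step 3: normalize row 2 (÷-28/9) = (0, 0, 1)
  row 0: subtract -4/3×row2 = (1, 0, 0)
  row 1: subtract 10/9×row2 = (0, 1, 0)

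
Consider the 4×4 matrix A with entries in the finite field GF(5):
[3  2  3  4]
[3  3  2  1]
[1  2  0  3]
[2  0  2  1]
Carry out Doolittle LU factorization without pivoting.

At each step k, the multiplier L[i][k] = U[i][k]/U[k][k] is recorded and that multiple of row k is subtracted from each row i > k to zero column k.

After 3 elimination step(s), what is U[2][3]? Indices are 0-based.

k=0: U[0][0]=3
  eliminate (1,0): mult=1, new row 1: (0, 1, 4, 2); set L[1][0]=1
  eliminate (2,0): mult=2, new row 2: (0, 3, 4, 0); set L[2][0]=2
  eliminate (3,0): mult=4, new row 3: (0, 2, 0, 0); set L[3][0]=4
k=1: U[1][1]=1
  eliminate (2,1): mult=3, new row 2: (0, 0, 2, 4); set L[2][1]=3
  eliminate (3,1): mult=2, new row 3: (0, 0, 2, 1); set L[3][1]=2
k=2: U[2][2]=2
  eliminate (3,2): mult=1, new row 3: (0, 0, 0, 2); set L[3][2]=1

U[2][3] = 4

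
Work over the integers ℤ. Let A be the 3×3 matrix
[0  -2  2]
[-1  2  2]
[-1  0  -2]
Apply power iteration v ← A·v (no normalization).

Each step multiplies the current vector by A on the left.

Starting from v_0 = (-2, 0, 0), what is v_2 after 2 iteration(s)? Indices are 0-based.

v_0 = (-2, 0, 0).
v_1 = A·v_0 = (0, 2, 2).
v_2 = A·v_1 = (0, 8, -4).

v_2 = (0, 8, -4)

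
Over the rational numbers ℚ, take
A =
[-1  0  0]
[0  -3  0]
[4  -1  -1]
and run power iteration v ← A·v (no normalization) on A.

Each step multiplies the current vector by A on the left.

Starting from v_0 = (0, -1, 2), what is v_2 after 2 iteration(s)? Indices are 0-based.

v_0 = (0, -1, 2).
v_1 = A·v_0 = (0, 3, -1).
v_2 = A·v_1 = (0, -9, -2).

v_2 = (0, -9, -2)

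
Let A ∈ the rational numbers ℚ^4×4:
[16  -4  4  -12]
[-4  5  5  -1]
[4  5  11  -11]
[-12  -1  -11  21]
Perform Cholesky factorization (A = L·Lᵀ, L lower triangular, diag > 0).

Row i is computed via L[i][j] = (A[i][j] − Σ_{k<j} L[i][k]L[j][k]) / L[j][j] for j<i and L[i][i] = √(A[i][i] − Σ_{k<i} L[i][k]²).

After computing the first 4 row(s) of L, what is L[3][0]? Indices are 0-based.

L[3][0] = -3

Step 1: L[0][0] = √(16) = 4.
  L[1][0] = (-4) / L[0][0] = -1.
Step 2: L[1][1] = √(4) = 2.
  L[2][0] = (4) / L[0][0] = 1.
  L[2][1] = (6) / L[1][1] = 3.
Step 3: L[2][2] = √(1) = 1.
  L[3][0] = (-12) / L[0][0] = -3.
  L[3][1] = (-4) / L[1][1] = -2.
  L[3][2] = (-2) / L[2][2] = -2.
Step 4: L[3][3] = √(4) = 2.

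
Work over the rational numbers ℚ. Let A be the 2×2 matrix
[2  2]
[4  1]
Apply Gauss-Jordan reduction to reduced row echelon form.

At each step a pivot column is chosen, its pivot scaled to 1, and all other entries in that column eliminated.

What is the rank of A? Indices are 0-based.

rank = 2

pivot(0,0)=2: scale R0 → (1, 1)
  clear (1,0): R1 −= (4)R0 → (0, -3)
pivot(1,1)=-3: scale R1 → (0, 1)
  clear (0,1): R0 −= (1)R1 → (1, 0)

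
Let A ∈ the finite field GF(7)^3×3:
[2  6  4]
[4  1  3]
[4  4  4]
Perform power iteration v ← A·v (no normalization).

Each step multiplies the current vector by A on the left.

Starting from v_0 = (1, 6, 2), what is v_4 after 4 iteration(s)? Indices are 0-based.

v_4 = (6, 2, 1)

v_0 = (1, 6, 2).
v_1 = A·v_0 = (4, 2, 1).
v_2 = A·v_1 = (3, 0, 0).
v_3 = A·v_2 = (6, 5, 5).
v_4 = A·v_3 = (6, 2, 1).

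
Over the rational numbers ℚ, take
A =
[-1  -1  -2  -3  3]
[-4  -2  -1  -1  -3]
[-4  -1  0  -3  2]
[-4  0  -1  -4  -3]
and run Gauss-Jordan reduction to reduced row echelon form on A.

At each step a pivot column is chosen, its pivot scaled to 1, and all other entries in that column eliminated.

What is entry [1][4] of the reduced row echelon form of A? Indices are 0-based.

M[1][4] = -30/7

[1] R0 /= -1  ⇒  (1, 1, 2, 3, -3)
     R1 -= -4·R0  ⇒  (0, 2, 7, 11, -15)
     R2 -= -4·R0  ⇒  (0, 3, 8, 9, -10)
     R3 -= -4·R0  ⇒  (0, 4, 7, 8, -15)
[2] R1 /= 2  ⇒  (0, 1, 7/2, 11/2, -15/2)
     R0 -= 1·R1  ⇒  (1, 0, -3/2, -5/2, 9/2)
     R2 -= 3·R1  ⇒  (0, 0, -5/2, -15/2, 25/2)
     R3 -= 4·R1  ⇒  (0, 0, -7, -14, 15)
[3] R2 /= -5/2  ⇒  (0, 0, 1, 3, -5)
     R0 -= -3/2·R2  ⇒  (1, 0, 0, 2, -3)
     R1 -= 7/2·R2  ⇒  (0, 1, 0, -5, 10)
     R3 -= -7·R2  ⇒  (0, 0, 0, 7, -20)
[4] R3 /= 7  ⇒  (0, 0, 0, 1, -20/7)
     R0 -= 2·R3  ⇒  (1, 0, 0, 0, 19/7)
     R1 -= -5·R3  ⇒  (0, 1, 0, 0, -30/7)
     R2 -= 3·R3  ⇒  (0, 0, 1, 0, 25/7)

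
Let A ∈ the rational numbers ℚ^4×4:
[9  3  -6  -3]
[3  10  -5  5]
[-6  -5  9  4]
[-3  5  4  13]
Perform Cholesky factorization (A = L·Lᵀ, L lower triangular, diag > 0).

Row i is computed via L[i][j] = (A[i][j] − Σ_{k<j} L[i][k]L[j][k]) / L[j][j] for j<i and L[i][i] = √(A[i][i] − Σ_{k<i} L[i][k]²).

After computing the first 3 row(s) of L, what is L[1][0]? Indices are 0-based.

L[1][0] = 1

Step 1: L[0][0] = √(9) = 3.
  L[1][0] = (3) / L[0][0] = 1.
Step 2: L[1][1] = √(9) = 3.
  L[2][0] = (-6) / L[0][0] = -2.
  L[2][1] = (-3) / L[1][1] = -1.
Step 3: L[2][2] = √(4) = 2.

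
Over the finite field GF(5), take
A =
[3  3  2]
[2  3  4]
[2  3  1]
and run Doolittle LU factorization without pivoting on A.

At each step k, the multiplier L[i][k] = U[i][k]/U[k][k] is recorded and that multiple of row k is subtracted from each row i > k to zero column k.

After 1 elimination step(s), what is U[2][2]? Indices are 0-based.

U[2][2] = 3

Step 1: pivot at (0,0) is 3.
  row1 ← row1 − (4)·row0  ⇒  L[1][0]=4, U row1=(0, 1, 1)
  row2 ← row2 − (4)·row0  ⇒  L[2][0]=4, U row2=(0, 1, 3)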